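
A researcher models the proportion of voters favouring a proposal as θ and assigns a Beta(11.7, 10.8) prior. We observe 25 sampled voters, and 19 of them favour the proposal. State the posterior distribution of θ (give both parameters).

Observing 19 successes and 6 failures updates Beta(11.7, 10.8) by adding the success and failure counts to the two shape parameters: α = 11.7+19 = 30.7, β = 10.8+6 = 16.8.

Posterior: Beta(30.7, 16.8)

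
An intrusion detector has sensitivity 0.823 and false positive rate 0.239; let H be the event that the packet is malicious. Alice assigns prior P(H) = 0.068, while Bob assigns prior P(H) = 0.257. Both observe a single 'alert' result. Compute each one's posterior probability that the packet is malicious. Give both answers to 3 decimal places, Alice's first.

Alice: 0.201; Bob: 0.544

P('+'|H) = 0.823, P('+'|¬H) = 0.239.
Alice: numerator 0.823·0.068 = 0.055964; evidence = 0.055964+0.239·0.932 = 0.27871; posterior = 0.201.
Bob: numerator 0.823·0.257 = 0.21151; evidence = 0.21151+0.239·0.743 = 0.38909; posterior = 0.544.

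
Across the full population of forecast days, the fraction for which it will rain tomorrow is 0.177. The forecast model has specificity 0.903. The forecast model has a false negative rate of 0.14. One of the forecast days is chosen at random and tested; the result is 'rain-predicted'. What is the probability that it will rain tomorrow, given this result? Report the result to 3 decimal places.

Write H for 'it will rain tomorrow'. Prior odds H:¬H = 0.177/0.823 = 0.21507. For the 'rain-predicted' outcome, the likelihood ratio is 0.86/0.097 = 8.8660.
Posterior odds = 0.21507 × 8.8660 = 1.9068, so P(H|E) = 1.9068/(1+1.9068) = 0.656.

P(H | E) ≈ 0.656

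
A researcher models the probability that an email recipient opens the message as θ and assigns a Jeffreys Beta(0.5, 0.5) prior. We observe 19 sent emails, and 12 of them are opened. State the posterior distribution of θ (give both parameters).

Posterior: Beta(12.5, 7.5)

The binomial likelihood is conjugate to the Beta prior: with 12 successes and 7 failures, the posterior is Beta(0.5+12, 0.5+7) = Beta(12.5, 7.5).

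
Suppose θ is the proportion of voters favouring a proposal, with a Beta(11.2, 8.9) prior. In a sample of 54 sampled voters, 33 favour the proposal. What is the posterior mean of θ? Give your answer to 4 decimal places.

Posterior mean ≈ 0.5965

Observing 33 successes and 21 failures updates Beta(11.2, 8.9) by adding the success and failure counts to the two shape parameters: α = 11.2+33 = 44.2, β = 8.9+21 = 29.9.
Posterior mean = α/(α+β) = 44.2/74.1 = 0.5965.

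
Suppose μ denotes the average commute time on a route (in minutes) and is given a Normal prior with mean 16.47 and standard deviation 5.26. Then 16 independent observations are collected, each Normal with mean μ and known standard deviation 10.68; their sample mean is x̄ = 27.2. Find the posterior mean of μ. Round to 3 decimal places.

With known σ, the Normal prior is conjugate. Weight on the data is w = (n/σ²)/(n/σ² + 1/τ₀²) = 0.140274/(0.140274+0.0361434) = 0.79513.
Posterior mean = w·x̄ + (1−w)·μ₀ = 0.79513·27.2 + 0.20487·16.47 = 25.002.

Posterior mean ≈ 25.002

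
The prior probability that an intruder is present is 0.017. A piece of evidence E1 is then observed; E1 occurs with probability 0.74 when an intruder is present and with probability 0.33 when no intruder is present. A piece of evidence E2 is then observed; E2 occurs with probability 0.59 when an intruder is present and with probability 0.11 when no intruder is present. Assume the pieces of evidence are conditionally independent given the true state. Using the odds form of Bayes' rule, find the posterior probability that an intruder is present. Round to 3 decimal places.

Posterior probability ≈ 0.172

Prior odds = 0.017/(1−0.017) = 0.017294. In log-odds, ln(0.017294) = -4.0574.
Add log likelihood ratios: ln(2.2424) + ln(5.3636) = 2.4872.
Posterior log-odds = -1.5702, so posterior odds = exp(-1.5702) = 0.20800. Converting, P(H|E) = 0.20800/1.2080 = 0.172.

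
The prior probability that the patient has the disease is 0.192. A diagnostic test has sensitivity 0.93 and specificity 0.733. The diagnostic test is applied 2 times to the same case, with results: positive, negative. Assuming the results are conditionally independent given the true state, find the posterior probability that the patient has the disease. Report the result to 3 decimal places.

Posterior P(H) ≈ 0.073

Let H be the event that the patient has the disease; start with P(H) = 0.192. P('positive'|H) = 0.93, P('positive'|¬H) = 0.267.
Update on result 1 ('positive'): P(H) ← 0.93·0.1920 / (0.93·0.1920 + 0.267·0.8080) = 0.17856/0.39430 = 0.4529.
Update on result 2 ('negative'): P(H) ← 0.07·0.4529 / (0.07·0.4529 + 0.733·0.5471) = 0.031700/0.43276 = 0.0733.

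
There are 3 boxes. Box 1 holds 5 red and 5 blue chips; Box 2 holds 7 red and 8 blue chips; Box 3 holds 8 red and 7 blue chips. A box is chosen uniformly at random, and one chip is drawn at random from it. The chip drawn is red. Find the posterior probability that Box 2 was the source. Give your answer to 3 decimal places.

P(red|Box 1) = 0.5; P(red|Box 2) = 0.4667; P(red|Box 3) = 0.5333.
Prior × likelihood for each source: 0.333333·0.5=0.1667, 0.333333·0.4667=0.1556, 0.333333·0.5333=0.1778. Summing gives P(red) = 0.50000.
P(Box 2 | red) = 0.1556 / 0.50000 = 0.311.

Posterior probability ≈ 0.311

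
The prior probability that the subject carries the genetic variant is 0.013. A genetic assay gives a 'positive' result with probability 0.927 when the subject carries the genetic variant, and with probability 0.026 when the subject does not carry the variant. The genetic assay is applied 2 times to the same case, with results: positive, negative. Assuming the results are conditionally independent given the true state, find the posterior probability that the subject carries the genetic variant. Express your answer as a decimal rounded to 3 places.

Posterior P(H) ≈ 0.034

With H the event that the subject carries the genetic variant, the joint likelihood of the observed sequence is P(data|H) = 0.927·0.073 = 0.067671 and P(data|¬H) = 0.026·0.974 = 0.025324.
Bayes: P(H|data) = 0.013·0.067671 / (0.013·0.067671 + 0.987·0.025324) = 0.00087972/0.025875 = 0.0340.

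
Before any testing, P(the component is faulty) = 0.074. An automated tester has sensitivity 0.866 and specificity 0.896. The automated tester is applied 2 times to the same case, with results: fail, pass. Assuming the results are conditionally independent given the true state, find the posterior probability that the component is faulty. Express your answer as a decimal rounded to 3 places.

Posterior P(H) ≈ 0.091

Let H be the event that the component is faulty; start with P(H) = 0.074. P('fail'|H) = 0.866, P('fail'|¬H) = 0.104.
Update on result 1 ('fail'): P(H) ← 0.866·0.0740 / (0.866·0.0740 + 0.104·0.9260) = 0.064084/0.16039 = 0.3996.
Update on result 2 ('pass'): P(H) ← 0.134·0.3996 / (0.134·0.3996 + 0.896·0.6004) = 0.053541/0.59154 = 0.0905.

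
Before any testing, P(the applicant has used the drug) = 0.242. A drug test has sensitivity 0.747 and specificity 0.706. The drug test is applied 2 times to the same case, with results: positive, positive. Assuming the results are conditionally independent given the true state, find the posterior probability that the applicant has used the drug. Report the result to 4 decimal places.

Posterior P(H) ≈ 0.6733

Let H be the event that the applicant has used the drug; start with P(H) = 0.242. P('positive'|H) = 0.747, P('positive'|¬H) = 0.294.
Update on result 1 ('positive'): P(H) ← 0.747·0.2420 / (0.747·0.2420 + 0.294·0.7580) = 0.18077/0.40363 = 0.4479.
Update on result 2 ('positive'): P(H) ← 0.747·0.4479 / (0.747·0.4479 + 0.294·0.5521) = 0.33456/0.49689 = 0.6733.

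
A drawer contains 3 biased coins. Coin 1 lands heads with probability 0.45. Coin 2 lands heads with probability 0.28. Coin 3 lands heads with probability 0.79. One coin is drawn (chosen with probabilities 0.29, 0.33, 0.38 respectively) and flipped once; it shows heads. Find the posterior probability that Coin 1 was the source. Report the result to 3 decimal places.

Posterior probability ≈ 0.249

P(heads|C1) = 0.45; P(heads|C2) = 0.28; P(heads|C3) = 0.79.
Prior × likelihood for each source: 0.29·0.45=0.1305, 0.33·0.28=0.09240, 0.38·0.79=0.3002. Summing gives P(heads) = 0.52310.
P(Coin 1 | heads) = 0.1305 / 0.52310 = 0.249.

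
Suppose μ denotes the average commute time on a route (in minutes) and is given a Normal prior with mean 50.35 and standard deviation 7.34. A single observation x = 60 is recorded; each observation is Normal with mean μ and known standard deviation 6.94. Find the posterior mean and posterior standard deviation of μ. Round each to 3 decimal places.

Posterior mean ≈ 55.445; posterior SD ≈ 5.043

Prior precision 1/τ₀² = 1/7.34² = 0.0185613; data precision n/σ² = 1/6.94² = 0.0207626.
Posterior precision = 0.0185613 + 0.0207626 = 0.0393238, giving posterior SD = 1/√0.0393238 = 5.043.
Posterior mean = (0.0185613·50.35 + 0.0207626·60) / 0.0393238 = 55.445.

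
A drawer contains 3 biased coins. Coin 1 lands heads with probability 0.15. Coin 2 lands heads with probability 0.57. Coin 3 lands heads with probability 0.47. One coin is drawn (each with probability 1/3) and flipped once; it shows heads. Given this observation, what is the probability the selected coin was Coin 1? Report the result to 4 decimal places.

Tabulate prior·likelihood by source: [1] prior 0.333333, lik 0.15, product 0.05000; [2] prior 0.333333, lik 0.57, product 0.1900; [3] prior 0.333333, lik 0.47, product 0.1567.
Normalizing constant = 0.39667; the posterior for Coin 1 is its product over the sum, 0.05000/0.39667 = 0.1261.

Posterior probability ≈ 0.1261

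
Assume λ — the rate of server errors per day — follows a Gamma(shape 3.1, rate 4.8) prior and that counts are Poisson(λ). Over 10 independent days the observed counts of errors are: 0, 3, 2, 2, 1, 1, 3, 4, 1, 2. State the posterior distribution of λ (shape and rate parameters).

Posterior: Gamma(shape=22.1, rate=14.8)

Total count ∑xᵢ = 19 over n = 10 days.
Gamma is conjugate to the Poisson likelihood: posterior is Gamma(shape = 3.1+19 = 22.1, rate = 4.8+10 = 14.8).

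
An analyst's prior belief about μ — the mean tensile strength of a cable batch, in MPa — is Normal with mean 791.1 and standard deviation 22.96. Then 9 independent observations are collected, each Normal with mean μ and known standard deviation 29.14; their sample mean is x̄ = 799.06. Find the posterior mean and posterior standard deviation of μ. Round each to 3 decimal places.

Posterior mean ≈ 797.852; posterior SD ≈ 8.946

With known σ, the Normal prior is conjugate. Weight on the data is w = (n/σ²)/(n/σ² + 1/τ₀²) = 0.0105990/(0.0105990+0.00189695) = 0.84819.
Posterior mean = w·x̄ + (1−w)·μ₀ = 0.84819·799.06 + 0.15181·791.1 = 797.852. Posterior variance = 1/(0.0105990+0.00189695) = 80.0261, so SD = 8.946.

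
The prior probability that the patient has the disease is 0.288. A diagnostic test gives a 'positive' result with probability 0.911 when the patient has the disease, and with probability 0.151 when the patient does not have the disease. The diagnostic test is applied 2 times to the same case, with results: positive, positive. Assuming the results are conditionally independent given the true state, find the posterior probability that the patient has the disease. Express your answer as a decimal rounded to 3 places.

Posterior P(H) ≈ 0.936

With H the event that the patient has the disease, the joint likelihood of the observed sequence is P(data|H) = 0.911·0.911 = 0.82992 and P(data|¬H) = 0.151·0.151 = 0.022801.
Bayes: P(H|data) = 0.288·0.82992 / (0.288·0.82992 + 0.712·0.022801) = 0.23902/0.25525 = 0.9364.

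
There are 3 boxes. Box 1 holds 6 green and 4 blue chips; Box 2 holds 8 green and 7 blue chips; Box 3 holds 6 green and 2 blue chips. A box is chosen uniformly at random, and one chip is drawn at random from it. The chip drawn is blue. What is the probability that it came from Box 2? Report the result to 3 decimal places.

Posterior probability ≈ 0.418

Tabulate prior·likelihood by source: [1] prior 0.333333, lik 0.4, product 0.1333; [2] prior 0.333333, lik 0.4667, product 0.1556; [3] prior 0.333333, lik 0.25, product 0.08333.
Normalizing constant = 0.37222; the posterior for Box 2 is its product over the sum, 0.1556/0.37222 = 0.418.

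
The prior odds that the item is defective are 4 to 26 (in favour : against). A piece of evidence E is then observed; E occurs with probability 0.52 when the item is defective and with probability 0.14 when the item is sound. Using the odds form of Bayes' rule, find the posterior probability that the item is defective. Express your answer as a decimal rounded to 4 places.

Posterior probability ≈ 0.3636

Prior odds = 4/26 = 0.15385. In log-odds, ln(0.15385) = -1.8718.
Add log likelihood ratio: ln(3.7143) = 1.3122.
Posterior log-odds = -0.55962, so posterior odds = exp(-0.55962) = 0.57143. Converting, P(H|E) = 0.57143/1.5714 = 0.3636.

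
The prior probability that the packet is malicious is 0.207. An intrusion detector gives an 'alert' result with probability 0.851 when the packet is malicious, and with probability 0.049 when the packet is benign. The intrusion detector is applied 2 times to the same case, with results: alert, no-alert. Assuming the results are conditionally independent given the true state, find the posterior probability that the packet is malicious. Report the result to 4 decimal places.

Let H be the event that the packet is malicious; start with P(H) = 0.207. P('alert'|H) = 0.851, P('alert'|¬H) = 0.049.
Update on result 1 ('alert'): P(H) ← 0.851·0.2070 / (0.851·0.2070 + 0.049·0.7930) = 0.17616/0.21501 = 0.8193.
Update on result 2 ('no-alert'): P(H) ← 0.149·0.8193 / (0.149·0.8193 + 0.951·0.1807) = 0.12207/0.29394 = 0.4153.

Posterior P(H) ≈ 0.4153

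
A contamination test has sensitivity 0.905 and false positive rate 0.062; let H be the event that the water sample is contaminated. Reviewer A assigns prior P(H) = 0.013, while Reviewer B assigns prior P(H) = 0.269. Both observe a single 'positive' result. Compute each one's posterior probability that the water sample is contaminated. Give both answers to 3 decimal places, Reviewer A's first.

The likelihood ratio for a 'positive' result is 0.905/0.062 = 14.597.
Reviewer A: prior odds 0.013/0.987 = 0.013171; posterior odds 0.19226; posterior probability 0.161.
Reviewer B: prior odds 0.269/0.731 = 0.36799; posterior odds 5.3715; posterior probability 0.843.

Reviewer A: 0.161; Reviewer B: 0.843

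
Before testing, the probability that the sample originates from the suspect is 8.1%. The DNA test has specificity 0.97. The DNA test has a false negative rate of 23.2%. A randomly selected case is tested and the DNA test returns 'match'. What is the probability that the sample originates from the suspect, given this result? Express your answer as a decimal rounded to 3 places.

Write H for 'the sample originates from the suspect'. Prior odds H:¬H = 0.081/0.919 = 0.088139. For the 'match' outcome, the likelihood ratio is 0.768/0.03 = 25.600.
Posterior odds = 0.088139 × 25.600 = 2.2564, so P(H|E) = 2.2564/(1+2.2564) = 0.693.

P(H | E) ≈ 0.693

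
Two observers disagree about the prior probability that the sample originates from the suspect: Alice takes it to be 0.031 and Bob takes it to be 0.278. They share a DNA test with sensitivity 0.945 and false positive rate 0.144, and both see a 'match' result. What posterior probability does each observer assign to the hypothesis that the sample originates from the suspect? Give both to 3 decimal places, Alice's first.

P('+'|H) = 0.945, P('+'|¬H) = 0.144.
Alice: numerator 0.945·0.031 = 0.029295; evidence = 0.029295+0.144·0.969 = 0.16883; posterior = 0.174.
Bob: numerator 0.945·0.278 = 0.26271; evidence = 0.26271+0.144·0.722 = 0.36668; posterior = 0.716.

Alice: 0.174; Bob: 0.716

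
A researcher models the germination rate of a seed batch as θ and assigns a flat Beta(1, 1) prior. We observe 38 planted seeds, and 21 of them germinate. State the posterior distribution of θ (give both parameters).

Posterior: Beta(22, 18)

Observing 21 successes and 17 failures updates Beta(1, 1) by adding the success and failure counts to the two shape parameters: α = 1+21 = 22, β = 1+17 = 18.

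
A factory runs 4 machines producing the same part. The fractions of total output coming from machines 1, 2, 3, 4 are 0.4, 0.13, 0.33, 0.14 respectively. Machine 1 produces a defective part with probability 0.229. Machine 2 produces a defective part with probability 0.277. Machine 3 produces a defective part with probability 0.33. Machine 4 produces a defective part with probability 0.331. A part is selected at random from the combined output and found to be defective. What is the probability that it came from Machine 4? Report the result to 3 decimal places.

Tabulate prior·likelihood by source: [1] prior 0.4, lik 0.229, product 0.09160; [2] prior 0.13, lik 0.277, product 0.03601; [3] prior 0.33, lik 0.33, product 0.1089; [4] prior 0.14, lik 0.331, product 0.04634.
Normalizing constant = 0.28285; the posterior for Machine 4 is its product over the sum, 0.04634/0.28285 = 0.164.

Posterior probability ≈ 0.164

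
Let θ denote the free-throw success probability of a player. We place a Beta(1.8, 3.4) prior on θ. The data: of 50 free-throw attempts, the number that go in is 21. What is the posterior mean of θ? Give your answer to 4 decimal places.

Posterior mean ≈ 0.4130

Observing 21 successes and 29 failures updates Beta(1.8, 3.4) by adding the success and failure counts to the two shape parameters: α = 1.8+21 = 22.8, β = 3.4+29 = 32.4.
Posterior mean = α/(α+β) = 22.8/55.2 = 0.4130.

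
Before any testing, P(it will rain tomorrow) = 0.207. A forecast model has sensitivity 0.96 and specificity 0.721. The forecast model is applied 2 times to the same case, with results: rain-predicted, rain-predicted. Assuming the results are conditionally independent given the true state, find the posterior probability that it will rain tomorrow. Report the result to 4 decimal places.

Posterior P(H) ≈ 0.7555

Let H be the event that it will rain tomorrow; start with P(H) = 0.207. P('rain-predicted'|H) = 0.96, P('rain-predicted'|¬H) = 0.279.
Update on result 1 ('rain-predicted'): P(H) ← 0.96·0.2070 / (0.96·0.2070 + 0.279·0.7930) = 0.19872/0.41997 = 0.4732.
Update on result 2 ('rain-predicted'): P(H) ← 0.96·0.4732 / (0.96·0.4732 + 0.279·0.5268) = 0.45425/0.60124 = 0.7555.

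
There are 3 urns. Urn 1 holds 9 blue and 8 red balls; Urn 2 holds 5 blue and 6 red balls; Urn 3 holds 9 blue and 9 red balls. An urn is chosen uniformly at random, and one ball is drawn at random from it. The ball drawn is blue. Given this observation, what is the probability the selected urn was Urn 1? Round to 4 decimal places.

Posterior probability ≈ 0.3568

P(blue|Urn 1) = 0.5294; P(blue|Urn 2) = 0.4545; P(blue|Urn 3) = 0.5.
Prior × likelihood for each source: 0.333333·0.5294=0.1765, 0.333333·0.4545=0.1515, 0.333333·0.5=0.1667. Summing gives P(blue) = 0.49465.
P(Urn 1 | blue) = 0.1765 / 0.49465 = 0.3568.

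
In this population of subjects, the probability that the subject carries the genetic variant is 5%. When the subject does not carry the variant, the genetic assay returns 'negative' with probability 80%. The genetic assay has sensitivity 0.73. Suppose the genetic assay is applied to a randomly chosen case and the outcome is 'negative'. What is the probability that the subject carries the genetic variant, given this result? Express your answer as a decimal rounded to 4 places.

P(H | E) ≈ 0.0175

Let H be the event that the subject carries the genetic variant. P(H) = 0.05, so P(¬H) = 0.95. With E the 'negative' result, P(E|H) = 0.27 and P(E|¬H) = 0.8.
P(E) = 0.27·0.05 + 0.8·0.95 = 0.013500 + 0.76000 = 0.77350.
By Bayes' theorem, P(H|E) = 0.013500 / 0.77350 = 0.0175.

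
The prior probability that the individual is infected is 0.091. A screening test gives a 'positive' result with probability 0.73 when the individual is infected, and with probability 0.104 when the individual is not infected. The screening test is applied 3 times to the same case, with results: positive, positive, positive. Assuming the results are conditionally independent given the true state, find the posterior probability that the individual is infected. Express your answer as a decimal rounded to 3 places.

With H the event that the individual is infected, the joint likelihood of the observed sequence is P(data|H) = 0.73·0.73·0.73 = 0.38902 and P(data|¬H) = 0.104·0.104·0.104 = 0.0011249.
Bayes: P(H|data) = 0.091·0.38902 / (0.091·0.38902 + 0.909·0.0011249) = 0.035401/0.036423 = 0.9719.

Posterior P(H) ≈ 0.972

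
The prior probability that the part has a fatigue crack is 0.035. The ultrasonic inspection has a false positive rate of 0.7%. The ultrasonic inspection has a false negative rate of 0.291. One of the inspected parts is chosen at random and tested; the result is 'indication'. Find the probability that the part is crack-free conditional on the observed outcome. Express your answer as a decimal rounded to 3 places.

Let H be the event that the part has a fatigue crack. P(H) = 0.035, so P(¬H) = 0.965. With E the 'indication' result, P(E|H) = 0.709 and P(E|¬H) = 0.007.
P(E) = 0.709·0.035 + 0.007·0.965 = 0.024815 + 0.0067550 = 0.031570.
By Bayes' theorem, P(H|E) = 0.024815 / 0.031570 = 0.786. Hence P(¬H|E) = 1 − 0.786 = 0.214.

P(¬H | E) ≈ 0.214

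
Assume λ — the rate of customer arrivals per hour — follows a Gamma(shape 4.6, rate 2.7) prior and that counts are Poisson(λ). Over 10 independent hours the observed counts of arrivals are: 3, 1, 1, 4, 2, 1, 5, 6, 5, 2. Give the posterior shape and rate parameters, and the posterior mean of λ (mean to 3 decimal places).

Posterior: Gamma(shape=34.6, rate=12.7); mean ≈ 2.724

The Poisson likelihood adds the total count to the shape and the number of exposure periods to the rate. Here ∑xᵢ = 30 and n = 10, so shape 4.6→34.6 and rate 2.7→12.7.
Posterior mean = shape/rate = 34.6/12.7 = 2.724.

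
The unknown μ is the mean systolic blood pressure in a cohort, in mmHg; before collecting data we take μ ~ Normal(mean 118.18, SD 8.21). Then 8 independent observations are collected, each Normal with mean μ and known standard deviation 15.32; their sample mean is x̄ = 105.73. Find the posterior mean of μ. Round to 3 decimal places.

With known σ, the Normal prior is conjugate. Weight on the data is w = (n/σ²)/(n/σ² + 1/τ₀²) = 0.0340857/(0.0340857+0.0148359) = 0.69674.
Posterior mean = w·x̄ + (1−w)·μ₀ = 0.69674·105.73 + 0.30326·118.18 = 109.506.

Posterior mean ≈ 109.506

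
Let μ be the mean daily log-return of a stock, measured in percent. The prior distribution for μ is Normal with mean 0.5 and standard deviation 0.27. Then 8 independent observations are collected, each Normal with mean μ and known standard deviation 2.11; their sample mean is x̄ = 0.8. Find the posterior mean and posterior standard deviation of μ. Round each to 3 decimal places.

Prior precision 1/τ₀² = 1/0.27² = 13.7174; data precision n/σ² = 8/2.11² = 1.79690.
Posterior precision = 13.7174 + 1.79690 = 15.5143, giving posterior SD = 1/√15.5143 = 0.254.
Posterior mean = (13.7174·0.5 + 1.79690·0.8) / 15.5143 = 0.535.

Posterior mean ≈ 0.535; posterior SD ≈ 0.254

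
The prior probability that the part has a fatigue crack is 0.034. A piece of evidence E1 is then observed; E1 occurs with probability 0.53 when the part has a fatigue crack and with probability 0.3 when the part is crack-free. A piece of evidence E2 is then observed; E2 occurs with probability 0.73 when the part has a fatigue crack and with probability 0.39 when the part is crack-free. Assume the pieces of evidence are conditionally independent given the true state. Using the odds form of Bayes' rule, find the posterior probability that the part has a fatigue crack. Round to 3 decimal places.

Prior odds = 0.034/(1−0.034) = 0.035197. In log-odds, ln(0.035197) = -3.3468.
Add log likelihood ratios: ln(1.7667) + ln(1.8718) = 1.1960.
Posterior log-odds = -2.1508, so posterior odds = exp(-2.1508) = 0.11639. Converting, P(H|E) = 0.11639/1.1164 = 0.104.

Posterior probability ≈ 0.104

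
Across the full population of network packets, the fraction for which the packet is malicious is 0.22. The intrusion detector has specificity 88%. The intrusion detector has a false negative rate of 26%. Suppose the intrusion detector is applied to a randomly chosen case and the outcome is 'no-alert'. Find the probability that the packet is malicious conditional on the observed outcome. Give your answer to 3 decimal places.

P(H | E) ≈ 0.077

Write H for 'the packet is malicious'. Prior odds H:¬H = 0.22/0.78 = 0.28205. For the 'no-alert' outcome, the likelihood ratio is 0.26/0.88 = 0.29545.
Posterior odds = 0.28205 × 0.29545 = 0.083333, so P(H|E) = 0.083333/(1+0.083333) = 0.077.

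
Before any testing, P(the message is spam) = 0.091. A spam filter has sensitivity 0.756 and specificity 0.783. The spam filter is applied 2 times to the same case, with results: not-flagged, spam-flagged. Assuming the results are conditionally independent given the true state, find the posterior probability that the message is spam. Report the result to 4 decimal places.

Posterior P(H) ≈ 0.0980

With H the event that the message is spam, the joint likelihood of the observed sequence is P(data|H) = 0.244·0.756 = 0.18446 and P(data|¬H) = 0.783·0.217 = 0.16991.
Bayes: P(H|data) = 0.091·0.18446 / (0.091·0.18446 + 0.909·0.16991) = 0.016786/0.17124 = 0.0980.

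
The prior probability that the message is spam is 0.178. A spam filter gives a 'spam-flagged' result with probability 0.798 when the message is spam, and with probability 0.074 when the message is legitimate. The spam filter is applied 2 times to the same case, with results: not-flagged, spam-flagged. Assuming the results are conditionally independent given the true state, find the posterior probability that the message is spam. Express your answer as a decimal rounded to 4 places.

Let H be the event that the message is spam; start with P(H) = 0.178. P('spam-flagged'|H) = 0.798, P('spam-flagged'|¬H) = 0.074.
Update on result 1 ('not-flagged'): P(H) ← 0.202·0.1780 / (0.202·0.1780 + 0.926·0.8220) = 0.035956/0.79713 = 0.0451.
Update on result 2 ('spam-flagged'): P(H) ← 0.798·0.0451 / (0.798·0.0451 + 0.074·0.9549) = 0.035995/0.10666 = 0.3375.

Posterior P(H) ≈ 0.3375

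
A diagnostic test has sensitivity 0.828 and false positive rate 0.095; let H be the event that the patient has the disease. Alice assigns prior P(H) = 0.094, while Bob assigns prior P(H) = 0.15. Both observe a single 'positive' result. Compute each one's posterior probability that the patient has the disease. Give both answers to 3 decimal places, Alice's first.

The likelihood ratio for a 'positive' result is 0.828/0.095 = 8.7158.
Alice: prior odds 0.094/0.906 = 0.10375; posterior odds 0.90429; posterior probability 0.475.
Bob: prior odds 0.15/0.85 = 0.17647; posterior odds 1.5381; posterior probability 0.606.

Alice: 0.475; Bob: 0.606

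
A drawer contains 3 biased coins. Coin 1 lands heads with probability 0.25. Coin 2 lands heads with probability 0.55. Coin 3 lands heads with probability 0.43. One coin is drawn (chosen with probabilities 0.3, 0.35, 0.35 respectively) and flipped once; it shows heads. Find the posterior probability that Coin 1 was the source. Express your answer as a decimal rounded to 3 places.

Tabulate prior·likelihood by source: [1] prior 0.3, lik 0.25, product 0.07500; [2] prior 0.35, lik 0.55, product 0.1925; [3] prior 0.35, lik 0.43, product 0.1505.
Normalizing constant = 0.41800; the posterior for Coin 1 is its product over the sum, 0.07500/0.41800 = 0.179.

Posterior probability ≈ 0.179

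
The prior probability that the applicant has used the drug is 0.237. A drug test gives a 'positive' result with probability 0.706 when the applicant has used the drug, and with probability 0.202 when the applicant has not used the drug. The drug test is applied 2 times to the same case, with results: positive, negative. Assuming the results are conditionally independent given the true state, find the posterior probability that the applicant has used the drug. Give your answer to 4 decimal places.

Let H be the event that the applicant has used the drug; start with P(H) = 0.237. P('positive'|H) = 0.706, P('positive'|¬H) = 0.202.
Update on result 1 ('positive'): P(H) ← 0.706·0.2370 / (0.706·0.2370 + 0.202·0.7630) = 0.16732/0.32145 = 0.5205.
Update on result 2 ('negative'): P(H) ← 0.294·0.5205 / (0.294·0.5205 + 0.798·0.4795) = 0.15303/0.53565 = 0.2857.

Posterior P(H) ≈ 0.2857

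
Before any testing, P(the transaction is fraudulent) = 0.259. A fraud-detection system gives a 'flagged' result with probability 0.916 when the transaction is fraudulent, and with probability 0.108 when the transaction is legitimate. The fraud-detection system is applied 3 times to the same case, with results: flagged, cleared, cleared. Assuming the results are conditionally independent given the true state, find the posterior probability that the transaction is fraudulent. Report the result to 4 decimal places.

Posterior P(H) ≈ 0.0256

With H the event that the transaction is fraudulent, the joint likelihood of the observed sequence is P(data|H) = 0.916·0.084·0.084 = 0.0064633 and P(data|¬H) = 0.108·0.892·0.892 = 0.085932.
Bayes: P(H|data) = 0.259·0.0064633 / (0.259·0.0064633 + 0.741·0.085932) = 0.0016740/0.065349 = 0.0256.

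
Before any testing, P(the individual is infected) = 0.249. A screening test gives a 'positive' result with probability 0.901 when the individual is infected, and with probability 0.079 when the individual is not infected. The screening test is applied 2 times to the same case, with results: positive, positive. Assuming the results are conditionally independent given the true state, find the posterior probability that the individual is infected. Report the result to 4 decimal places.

Posterior P(H) ≈ 0.9773

With H the event that the individual is infected, the joint likelihood of the observed sequence is P(data|H) = 0.901·0.901 = 0.81180 and P(data|¬H) = 0.079·0.079 = 0.0062410.
Bayes: P(H|data) = 0.249·0.81180 / (0.249·0.81180 + 0.751·0.0062410) = 0.20214/0.20683 = 0.9773.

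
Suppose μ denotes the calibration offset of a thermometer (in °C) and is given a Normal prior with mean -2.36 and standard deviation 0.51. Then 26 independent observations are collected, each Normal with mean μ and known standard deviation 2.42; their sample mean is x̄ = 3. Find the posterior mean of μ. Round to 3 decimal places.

Prior precision 1/τ₀² = 1/0.51² = 3.84468; data precision n/σ² = 26/2.42² = 4.43959.
Posterior precision = 3.84468 + 4.43959 = 8.28426.
Posterior mean = (3.84468·-2.36 + 4.43959·3) / 8.28426 = 0.512.

Posterior mean ≈ 0.512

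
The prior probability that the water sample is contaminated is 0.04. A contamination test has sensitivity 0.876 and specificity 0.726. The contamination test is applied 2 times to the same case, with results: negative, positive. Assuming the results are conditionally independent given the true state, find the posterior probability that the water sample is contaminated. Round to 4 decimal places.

Posterior P(H) ≈ 0.0222

With H the event that the water sample is contaminated, the joint likelihood of the observed sequence is P(data|H) = 0.124·0.876 = 0.10862 and P(data|¬H) = 0.726·0.274 = 0.19892.
Bayes: P(H|data) = 0.04·0.10862 / (0.04·0.10862 + 0.96·0.19892) = 0.0043450/0.19531 = 0.0222.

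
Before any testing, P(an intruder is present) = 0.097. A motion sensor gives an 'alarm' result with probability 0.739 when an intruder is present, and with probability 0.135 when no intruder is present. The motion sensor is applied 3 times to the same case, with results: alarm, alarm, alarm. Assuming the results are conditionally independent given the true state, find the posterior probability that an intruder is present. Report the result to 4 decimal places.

Posterior P(H) ≈ 0.9463

Let H be the event that an intruder is present; start with P(H) = 0.097. P('alarm'|H) = 0.739, P('alarm'|¬H) = 0.135.
Update on result 1 ('alarm'): P(H) ← 0.739·0.0970 / (0.739·0.0970 + 0.135·0.9030) = 0.071683/0.19359 = 0.3703.
Update on result 2 ('alarm'): P(H) ← 0.739·0.3703 / (0.739·0.3703 + 0.135·0.6297) = 0.27364/0.35865 = 0.7630.
Update on result 3 ('alarm'): P(H) ← 0.739·0.7630 / (0.739·0.7630 + 0.135·0.2370) = 0.56384/0.59583 = 0.9463.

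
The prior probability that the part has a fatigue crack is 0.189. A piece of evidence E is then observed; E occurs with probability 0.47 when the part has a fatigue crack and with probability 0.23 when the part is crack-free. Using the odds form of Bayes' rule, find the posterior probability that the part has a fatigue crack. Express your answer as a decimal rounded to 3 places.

Prior odds = 0.189/(1−0.189) = 0.23305.
Likelihood ratio for E = 0.47/0.23 = 2.0435.
Posterior odds = prior odds × LR = 0.47622.
Posterior probability = odds/(1+odds) = 0.47622/1.4762 = 0.323.

Posterior probability ≈ 0.323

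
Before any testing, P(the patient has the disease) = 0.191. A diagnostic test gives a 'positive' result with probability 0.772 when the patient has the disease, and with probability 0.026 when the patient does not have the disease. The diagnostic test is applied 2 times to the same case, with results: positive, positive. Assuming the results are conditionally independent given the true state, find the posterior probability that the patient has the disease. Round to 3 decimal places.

Posterior P(H) ≈ 0.995

With H the event that the patient has the disease, the joint likelihood of the observed sequence is P(data|H) = 0.772·0.772 = 0.59598 and P(data|¬H) = 0.026·0.026 = 0.00067600.
Bayes: P(H|data) = 0.191·0.59598 / (0.191·0.59598 + 0.809·0.00067600) = 0.11383/0.11438 = 0.9952.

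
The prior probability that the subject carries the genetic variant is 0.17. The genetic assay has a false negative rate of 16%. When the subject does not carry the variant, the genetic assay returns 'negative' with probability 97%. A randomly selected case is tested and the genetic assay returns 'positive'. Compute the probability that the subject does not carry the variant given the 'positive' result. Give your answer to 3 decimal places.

Let H be the event that the subject carries the genetic variant. P(H) = 0.17, so P(¬H) = 0.83. With E the 'positive' result, P(E|H) = 0.84 and P(E|¬H) = 0.03.
P(E) = 0.84·0.17 + 0.03·0.83 = 0.14280 + 0.024900 = 0.16770.
By Bayes' theorem, P(H|E) = 0.14280 / 0.16770 = 0.852. Hence P(¬H|E) = 1 − 0.852 = 0.148.

P(¬H | E) ≈ 0.148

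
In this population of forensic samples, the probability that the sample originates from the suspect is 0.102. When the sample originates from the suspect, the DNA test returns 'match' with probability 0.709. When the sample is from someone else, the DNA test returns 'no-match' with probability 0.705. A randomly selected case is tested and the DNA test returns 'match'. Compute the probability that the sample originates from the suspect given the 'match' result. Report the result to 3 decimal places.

P(H | E) ≈ 0.214

Let H be the event that the sample originates from the suspect. P(H) = 0.102, so P(¬H) = 0.898. With E the 'match' result, P(E|H) = 0.709 and P(E|¬H) = 0.295.
P(E) = 0.709·0.102 + 0.295·0.898 = 0.072318 + 0.26491 = 0.33723.
By Bayes' theorem, P(H|E) = 0.072318 / 0.33723 = 0.214.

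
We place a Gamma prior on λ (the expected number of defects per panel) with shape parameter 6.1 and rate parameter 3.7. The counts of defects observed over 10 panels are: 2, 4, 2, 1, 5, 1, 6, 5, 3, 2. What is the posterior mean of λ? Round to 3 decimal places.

Posterior mean ≈ 2.708

Total count ∑xᵢ = 31 over n = 10 panels.
Gamma is conjugate to the Poisson likelihood: posterior is Gamma(shape = 6.1+31 = 37.1, rate = 3.7+10 = 13.7).
Posterior mean = shape/rate = 37.1/13.7 = 2.708.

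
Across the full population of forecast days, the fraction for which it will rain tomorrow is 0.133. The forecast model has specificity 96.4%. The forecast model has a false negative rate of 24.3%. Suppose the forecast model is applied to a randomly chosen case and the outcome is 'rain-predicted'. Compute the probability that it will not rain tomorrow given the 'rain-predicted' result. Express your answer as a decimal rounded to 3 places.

Let H be the event that it will rain tomorrow. P(H) = 0.133, so P(¬H) = 0.867. With E the 'rain-predicted' result, P(E|H) = 0.757 and P(E|¬H) = 0.036.
P(E) = 0.757·0.133 + 0.036·0.867 = 0.10068 + 0.031212 = 0.13189.
By Bayes' theorem, P(H|E) = 0.10068 / 0.13189 = 0.763. Hence P(¬H|E) = 1 − 0.763 = 0.237.

P(¬H | E) ≈ 0.237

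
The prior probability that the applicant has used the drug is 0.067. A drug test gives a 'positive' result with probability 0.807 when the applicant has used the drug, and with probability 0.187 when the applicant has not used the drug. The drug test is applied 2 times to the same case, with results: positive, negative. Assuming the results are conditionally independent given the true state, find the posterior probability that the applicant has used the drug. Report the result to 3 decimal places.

Posterior P(H) ≈ 0.069

Let H be the event that the applicant has used the drug; start with P(H) = 0.067. P('positive'|H) = 0.807, P('positive'|¬H) = 0.187.
Update on result 1 ('positive'): P(H) ← 0.807·0.0670 / (0.807·0.0670 + 0.187·0.9330) = 0.054069/0.22854 = 0.2366.
Update on result 2 ('negative'): P(H) ← 0.193·0.2366 / (0.193·0.2366 + 0.813·0.7634) = 0.045661/0.66632 = 0.0685.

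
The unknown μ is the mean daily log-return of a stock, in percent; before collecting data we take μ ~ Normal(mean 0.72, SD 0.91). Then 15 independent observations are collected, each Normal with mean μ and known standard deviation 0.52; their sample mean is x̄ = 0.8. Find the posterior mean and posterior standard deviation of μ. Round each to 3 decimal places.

Posterior mean ≈ 0.798; posterior SD ≈ 0.133

Prior precision 1/τ₀² = 1/0.91² = 1.20758; data precision n/σ² = 15/0.52² = 55.4734.
Posterior precision = 1.20758 + 55.4734 = 56.6810, giving posterior SD = 1/√56.6810 = 0.133.
Posterior mean = (1.20758·0.72 + 55.4734·0.8) / 56.6810 = 0.798.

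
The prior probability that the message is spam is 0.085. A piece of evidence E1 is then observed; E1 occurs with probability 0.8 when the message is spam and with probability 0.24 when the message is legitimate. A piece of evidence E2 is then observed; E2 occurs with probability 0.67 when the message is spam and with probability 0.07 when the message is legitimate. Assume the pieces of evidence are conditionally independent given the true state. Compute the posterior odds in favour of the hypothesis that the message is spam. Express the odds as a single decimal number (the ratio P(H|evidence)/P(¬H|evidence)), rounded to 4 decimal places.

Posterior odds ≈ 2.9638

Prior odds = 0.085/(1−0.085) = 0.092896. In log-odds, ln(0.092896) = -2.3763.
Add log likelihood ratios: ln(3.3333) + ln(9.5714) = 3.4628.
Posterior log-odds = 1.0865, so posterior odds = exp(1.0865) = 2.9638.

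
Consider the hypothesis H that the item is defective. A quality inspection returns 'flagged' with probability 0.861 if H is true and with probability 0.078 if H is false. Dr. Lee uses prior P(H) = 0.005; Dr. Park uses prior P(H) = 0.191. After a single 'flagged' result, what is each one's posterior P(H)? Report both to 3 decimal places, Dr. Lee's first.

Dr. Lee: 0.053; Dr. Park: 0.723

The likelihood ratio for a 'flagged' result is 0.861/0.078 = 11.038.
Dr. Lee: prior odds 0.005/0.995 = 0.0050251; posterior odds 0.055470; posterior probability 0.053.
Dr. Park: prior odds 0.191/0.809 = 0.23609; posterior odds 2.6061; posterior probability 0.723.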